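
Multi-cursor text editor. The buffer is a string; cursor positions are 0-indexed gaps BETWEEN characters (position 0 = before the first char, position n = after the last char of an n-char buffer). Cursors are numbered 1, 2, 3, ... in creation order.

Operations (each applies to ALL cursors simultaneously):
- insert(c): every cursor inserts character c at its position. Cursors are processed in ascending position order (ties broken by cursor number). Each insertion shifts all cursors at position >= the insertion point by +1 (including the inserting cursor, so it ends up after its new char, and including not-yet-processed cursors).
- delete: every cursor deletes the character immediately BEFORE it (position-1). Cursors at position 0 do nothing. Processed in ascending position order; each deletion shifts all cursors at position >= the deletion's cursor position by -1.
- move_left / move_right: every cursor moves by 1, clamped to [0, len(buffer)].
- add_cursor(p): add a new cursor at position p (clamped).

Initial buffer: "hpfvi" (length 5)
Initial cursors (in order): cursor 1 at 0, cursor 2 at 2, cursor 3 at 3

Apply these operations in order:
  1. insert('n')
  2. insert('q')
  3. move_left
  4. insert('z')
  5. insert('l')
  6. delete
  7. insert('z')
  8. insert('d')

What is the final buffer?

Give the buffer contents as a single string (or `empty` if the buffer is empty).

Answer: nzzdqhpnzzdqfnzzdqvi

Derivation:
After op 1 (insert('n')): buffer="nhpnfnvi" (len 8), cursors c1@1 c2@4 c3@6, authorship 1..2.3..
After op 2 (insert('q')): buffer="nqhpnqfnqvi" (len 11), cursors c1@2 c2@6 c3@9, authorship 11..22.33..
After op 3 (move_left): buffer="nqhpnqfnqvi" (len 11), cursors c1@1 c2@5 c3@8, authorship 11..22.33..
After op 4 (insert('z')): buffer="nzqhpnzqfnzqvi" (len 14), cursors c1@2 c2@7 c3@11, authorship 111..222.333..
After op 5 (insert('l')): buffer="nzlqhpnzlqfnzlqvi" (len 17), cursors c1@3 c2@9 c3@14, authorship 1111..2222.3333..
After op 6 (delete): buffer="nzqhpnzqfnzqvi" (len 14), cursors c1@2 c2@7 c3@11, authorship 111..222.333..
After op 7 (insert('z')): buffer="nzzqhpnzzqfnzzqvi" (len 17), cursors c1@3 c2@9 c3@14, authorship 1111..2222.3333..
After op 8 (insert('d')): buffer="nzzdqhpnzzdqfnzzdqvi" (len 20), cursors c1@4 c2@11 c3@17, authorship 11111..22222.33333..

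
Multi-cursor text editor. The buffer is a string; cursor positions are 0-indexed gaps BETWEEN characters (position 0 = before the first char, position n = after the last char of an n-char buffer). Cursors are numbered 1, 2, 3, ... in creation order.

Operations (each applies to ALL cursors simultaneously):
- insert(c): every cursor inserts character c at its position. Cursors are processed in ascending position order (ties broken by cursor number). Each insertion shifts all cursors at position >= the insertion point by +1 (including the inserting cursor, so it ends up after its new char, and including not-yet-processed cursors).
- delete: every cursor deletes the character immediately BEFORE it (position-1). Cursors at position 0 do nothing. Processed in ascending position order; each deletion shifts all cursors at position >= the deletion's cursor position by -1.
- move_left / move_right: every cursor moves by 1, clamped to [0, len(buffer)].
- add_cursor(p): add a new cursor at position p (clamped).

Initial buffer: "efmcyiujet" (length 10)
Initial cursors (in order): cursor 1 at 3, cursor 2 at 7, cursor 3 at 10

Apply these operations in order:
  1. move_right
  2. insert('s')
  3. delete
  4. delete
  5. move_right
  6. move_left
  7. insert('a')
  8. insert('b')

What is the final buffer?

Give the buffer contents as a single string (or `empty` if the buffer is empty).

Answer: efmabyiuaabbe

Derivation:
After op 1 (move_right): buffer="efmcyiujet" (len 10), cursors c1@4 c2@8 c3@10, authorship ..........
After op 2 (insert('s')): buffer="efmcsyiujsets" (len 13), cursors c1@5 c2@10 c3@13, authorship ....1....2..3
After op 3 (delete): buffer="efmcyiujet" (len 10), cursors c1@4 c2@8 c3@10, authorship ..........
After op 4 (delete): buffer="efmyiue" (len 7), cursors c1@3 c2@6 c3@7, authorship .......
After op 5 (move_right): buffer="efmyiue" (len 7), cursors c1@4 c2@7 c3@7, authorship .......
After op 6 (move_left): buffer="efmyiue" (len 7), cursors c1@3 c2@6 c3@6, authorship .......
After op 7 (insert('a')): buffer="efmayiuaae" (len 10), cursors c1@4 c2@9 c3@9, authorship ...1...23.
After op 8 (insert('b')): buffer="efmabyiuaabbe" (len 13), cursors c1@5 c2@12 c3@12, authorship ...11...2323.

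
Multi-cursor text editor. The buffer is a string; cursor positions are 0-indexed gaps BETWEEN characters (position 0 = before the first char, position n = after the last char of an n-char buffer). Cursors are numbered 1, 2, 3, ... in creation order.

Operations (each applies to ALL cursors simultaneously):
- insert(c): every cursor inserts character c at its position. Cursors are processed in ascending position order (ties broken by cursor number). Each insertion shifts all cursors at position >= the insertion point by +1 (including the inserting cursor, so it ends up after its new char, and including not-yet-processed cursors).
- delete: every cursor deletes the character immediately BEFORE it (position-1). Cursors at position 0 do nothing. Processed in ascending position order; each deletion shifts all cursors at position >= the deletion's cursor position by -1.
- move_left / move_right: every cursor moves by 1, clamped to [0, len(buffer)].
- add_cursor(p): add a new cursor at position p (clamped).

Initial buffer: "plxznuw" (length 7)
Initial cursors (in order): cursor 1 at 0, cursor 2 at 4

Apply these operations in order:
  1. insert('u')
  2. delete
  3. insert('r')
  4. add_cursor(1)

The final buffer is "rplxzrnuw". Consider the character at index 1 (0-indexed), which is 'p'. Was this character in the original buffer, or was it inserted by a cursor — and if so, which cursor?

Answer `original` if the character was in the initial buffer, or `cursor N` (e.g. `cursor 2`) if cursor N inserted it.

Answer: original

Derivation:
After op 1 (insert('u')): buffer="uplxzunuw" (len 9), cursors c1@1 c2@6, authorship 1....2...
After op 2 (delete): buffer="plxznuw" (len 7), cursors c1@0 c2@4, authorship .......
After op 3 (insert('r')): buffer="rplxzrnuw" (len 9), cursors c1@1 c2@6, authorship 1....2...
After op 4 (add_cursor(1)): buffer="rplxzrnuw" (len 9), cursors c1@1 c3@1 c2@6, authorship 1....2...
Authorship (.=original, N=cursor N): 1 . . . . 2 . . .
Index 1: author = original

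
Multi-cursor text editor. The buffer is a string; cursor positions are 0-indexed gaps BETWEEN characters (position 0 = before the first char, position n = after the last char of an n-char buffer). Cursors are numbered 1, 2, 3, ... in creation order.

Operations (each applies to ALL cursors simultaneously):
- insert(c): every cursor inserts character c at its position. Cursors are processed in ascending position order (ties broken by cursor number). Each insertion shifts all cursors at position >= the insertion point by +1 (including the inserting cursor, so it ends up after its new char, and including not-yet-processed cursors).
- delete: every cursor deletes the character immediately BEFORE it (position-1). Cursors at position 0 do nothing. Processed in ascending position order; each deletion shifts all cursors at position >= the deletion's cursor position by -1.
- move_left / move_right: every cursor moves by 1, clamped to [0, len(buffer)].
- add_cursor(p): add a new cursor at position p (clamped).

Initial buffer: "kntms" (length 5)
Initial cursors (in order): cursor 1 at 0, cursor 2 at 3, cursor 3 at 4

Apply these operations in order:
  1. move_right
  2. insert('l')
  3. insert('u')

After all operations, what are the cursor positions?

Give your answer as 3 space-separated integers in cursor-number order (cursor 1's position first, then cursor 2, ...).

After op 1 (move_right): buffer="kntms" (len 5), cursors c1@1 c2@4 c3@5, authorship .....
After op 2 (insert('l')): buffer="klntmlsl" (len 8), cursors c1@2 c2@6 c3@8, authorship .1...2.3
After op 3 (insert('u')): buffer="kluntmluslu" (len 11), cursors c1@3 c2@8 c3@11, authorship .11...22.33

Answer: 3 8 11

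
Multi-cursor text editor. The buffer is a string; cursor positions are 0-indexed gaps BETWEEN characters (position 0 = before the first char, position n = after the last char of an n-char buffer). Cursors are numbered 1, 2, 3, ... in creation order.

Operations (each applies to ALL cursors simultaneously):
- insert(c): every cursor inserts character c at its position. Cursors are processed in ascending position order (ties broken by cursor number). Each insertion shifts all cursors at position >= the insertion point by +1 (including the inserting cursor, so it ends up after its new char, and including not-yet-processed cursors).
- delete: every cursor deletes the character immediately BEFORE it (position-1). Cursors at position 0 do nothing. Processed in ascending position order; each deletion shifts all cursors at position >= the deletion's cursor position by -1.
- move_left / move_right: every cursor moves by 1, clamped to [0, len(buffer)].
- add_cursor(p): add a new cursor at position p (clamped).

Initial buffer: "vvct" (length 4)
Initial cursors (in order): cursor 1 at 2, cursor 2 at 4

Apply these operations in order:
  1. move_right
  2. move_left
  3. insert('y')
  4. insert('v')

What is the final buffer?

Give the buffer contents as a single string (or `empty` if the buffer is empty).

Answer: vvyvcyvt

Derivation:
After op 1 (move_right): buffer="vvct" (len 4), cursors c1@3 c2@4, authorship ....
After op 2 (move_left): buffer="vvct" (len 4), cursors c1@2 c2@3, authorship ....
After op 3 (insert('y')): buffer="vvycyt" (len 6), cursors c1@3 c2@5, authorship ..1.2.
After op 4 (insert('v')): buffer="vvyvcyvt" (len 8), cursors c1@4 c2@7, authorship ..11.22.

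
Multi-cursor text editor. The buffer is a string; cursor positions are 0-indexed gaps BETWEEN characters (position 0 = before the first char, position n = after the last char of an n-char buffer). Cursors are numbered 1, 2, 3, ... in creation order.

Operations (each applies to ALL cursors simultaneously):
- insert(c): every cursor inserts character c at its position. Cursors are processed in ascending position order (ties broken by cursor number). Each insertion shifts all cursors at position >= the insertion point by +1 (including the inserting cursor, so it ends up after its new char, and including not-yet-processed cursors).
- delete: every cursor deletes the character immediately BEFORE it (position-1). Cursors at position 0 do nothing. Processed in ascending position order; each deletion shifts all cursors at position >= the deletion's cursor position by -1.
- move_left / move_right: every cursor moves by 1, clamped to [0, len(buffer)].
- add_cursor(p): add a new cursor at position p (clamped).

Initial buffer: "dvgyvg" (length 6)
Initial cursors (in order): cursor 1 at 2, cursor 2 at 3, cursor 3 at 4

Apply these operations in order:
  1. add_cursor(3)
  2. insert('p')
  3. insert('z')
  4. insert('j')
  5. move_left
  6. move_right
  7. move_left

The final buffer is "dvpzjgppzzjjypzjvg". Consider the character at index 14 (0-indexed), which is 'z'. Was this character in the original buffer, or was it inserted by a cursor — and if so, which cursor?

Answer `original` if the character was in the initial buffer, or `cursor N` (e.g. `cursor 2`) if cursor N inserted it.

Answer: cursor 3

Derivation:
After op 1 (add_cursor(3)): buffer="dvgyvg" (len 6), cursors c1@2 c2@3 c4@3 c3@4, authorship ......
After op 2 (insert('p')): buffer="dvpgppypvg" (len 10), cursors c1@3 c2@6 c4@6 c3@8, authorship ..1.24.3..
After op 3 (insert('z')): buffer="dvpzgppzzypzvg" (len 14), cursors c1@4 c2@9 c4@9 c3@12, authorship ..11.2424.33..
After op 4 (insert('j')): buffer="dvpzjgppzzjjypzjvg" (len 18), cursors c1@5 c2@12 c4@12 c3@16, authorship ..111.242424.333..
After op 5 (move_left): buffer="dvpzjgppzzjjypzjvg" (len 18), cursors c1@4 c2@11 c4@11 c3@15, authorship ..111.242424.333..
After op 6 (move_right): buffer="dvpzjgppzzjjypzjvg" (len 18), cursors c1@5 c2@12 c4@12 c3@16, authorship ..111.242424.333..
After op 7 (move_left): buffer="dvpzjgppzzjjypzjvg" (len 18), cursors c1@4 c2@11 c4@11 c3@15, authorship ..111.242424.333..
Authorship (.=original, N=cursor N): . . 1 1 1 . 2 4 2 4 2 4 . 3 3 3 . .
Index 14: author = 3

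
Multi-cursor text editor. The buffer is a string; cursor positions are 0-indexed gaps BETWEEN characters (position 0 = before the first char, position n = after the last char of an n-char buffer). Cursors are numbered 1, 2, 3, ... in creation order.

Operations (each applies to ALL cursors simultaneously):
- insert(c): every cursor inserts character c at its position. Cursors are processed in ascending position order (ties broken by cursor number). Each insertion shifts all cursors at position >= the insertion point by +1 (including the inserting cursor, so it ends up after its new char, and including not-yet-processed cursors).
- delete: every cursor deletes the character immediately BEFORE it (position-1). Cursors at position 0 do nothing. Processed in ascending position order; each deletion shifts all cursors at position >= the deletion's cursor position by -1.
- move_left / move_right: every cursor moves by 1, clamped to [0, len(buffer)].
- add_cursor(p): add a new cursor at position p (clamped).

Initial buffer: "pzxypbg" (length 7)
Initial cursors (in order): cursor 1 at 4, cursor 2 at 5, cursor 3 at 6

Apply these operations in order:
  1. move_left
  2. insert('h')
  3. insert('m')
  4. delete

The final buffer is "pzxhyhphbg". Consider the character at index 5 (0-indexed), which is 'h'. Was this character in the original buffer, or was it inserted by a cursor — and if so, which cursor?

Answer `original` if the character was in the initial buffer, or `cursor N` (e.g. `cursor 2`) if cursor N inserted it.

Answer: cursor 2

Derivation:
After op 1 (move_left): buffer="pzxypbg" (len 7), cursors c1@3 c2@4 c3@5, authorship .......
After op 2 (insert('h')): buffer="pzxhyhphbg" (len 10), cursors c1@4 c2@6 c3@8, authorship ...1.2.3..
After op 3 (insert('m')): buffer="pzxhmyhmphmbg" (len 13), cursors c1@5 c2@8 c3@11, authorship ...11.22.33..
After op 4 (delete): buffer="pzxhyhphbg" (len 10), cursors c1@4 c2@6 c3@8, authorship ...1.2.3..
Authorship (.=original, N=cursor N): . . . 1 . 2 . 3 . .
Index 5: author = 2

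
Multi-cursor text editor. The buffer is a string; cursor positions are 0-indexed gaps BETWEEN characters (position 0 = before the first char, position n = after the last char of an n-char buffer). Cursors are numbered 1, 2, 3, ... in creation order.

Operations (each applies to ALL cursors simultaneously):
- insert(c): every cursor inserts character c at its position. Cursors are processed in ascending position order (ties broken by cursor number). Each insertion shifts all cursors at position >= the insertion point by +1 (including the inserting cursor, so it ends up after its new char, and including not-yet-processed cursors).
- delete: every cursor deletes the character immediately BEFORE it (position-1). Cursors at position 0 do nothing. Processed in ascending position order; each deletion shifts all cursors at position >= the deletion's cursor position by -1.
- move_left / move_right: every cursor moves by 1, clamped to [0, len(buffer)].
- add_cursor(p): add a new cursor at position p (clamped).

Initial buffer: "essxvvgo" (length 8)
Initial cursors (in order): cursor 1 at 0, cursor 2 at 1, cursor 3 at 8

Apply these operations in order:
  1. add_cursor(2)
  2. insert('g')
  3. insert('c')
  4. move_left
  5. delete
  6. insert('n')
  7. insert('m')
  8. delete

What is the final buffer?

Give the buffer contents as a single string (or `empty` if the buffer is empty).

Answer: ncencsncsxvvgonc

Derivation:
After op 1 (add_cursor(2)): buffer="essxvvgo" (len 8), cursors c1@0 c2@1 c4@2 c3@8, authorship ........
After op 2 (insert('g')): buffer="gegsgsxvvgog" (len 12), cursors c1@1 c2@3 c4@5 c3@12, authorship 1.2.4......3
After op 3 (insert('c')): buffer="gcegcsgcsxvvgogc" (len 16), cursors c1@2 c2@5 c4@8 c3@16, authorship 11.22.44......33
After op 4 (move_left): buffer="gcegcsgcsxvvgogc" (len 16), cursors c1@1 c2@4 c4@7 c3@15, authorship 11.22.44......33
After op 5 (delete): buffer="cecscsxvvgoc" (len 12), cursors c1@0 c2@2 c4@4 c3@11, authorship 1.2.4......3
After op 6 (insert('n')): buffer="ncencsncsxvvgonc" (len 16), cursors c1@1 c2@4 c4@7 c3@15, authorship 11.22.44......33
After op 7 (insert('m')): buffer="nmcenmcsnmcsxvvgonmc" (len 20), cursors c1@2 c2@6 c4@10 c3@19, authorship 111.222.444......333
After op 8 (delete): buffer="ncencsncsxvvgonc" (len 16), cursors c1@1 c2@4 c4@7 c3@15, authorship 11.22.44......33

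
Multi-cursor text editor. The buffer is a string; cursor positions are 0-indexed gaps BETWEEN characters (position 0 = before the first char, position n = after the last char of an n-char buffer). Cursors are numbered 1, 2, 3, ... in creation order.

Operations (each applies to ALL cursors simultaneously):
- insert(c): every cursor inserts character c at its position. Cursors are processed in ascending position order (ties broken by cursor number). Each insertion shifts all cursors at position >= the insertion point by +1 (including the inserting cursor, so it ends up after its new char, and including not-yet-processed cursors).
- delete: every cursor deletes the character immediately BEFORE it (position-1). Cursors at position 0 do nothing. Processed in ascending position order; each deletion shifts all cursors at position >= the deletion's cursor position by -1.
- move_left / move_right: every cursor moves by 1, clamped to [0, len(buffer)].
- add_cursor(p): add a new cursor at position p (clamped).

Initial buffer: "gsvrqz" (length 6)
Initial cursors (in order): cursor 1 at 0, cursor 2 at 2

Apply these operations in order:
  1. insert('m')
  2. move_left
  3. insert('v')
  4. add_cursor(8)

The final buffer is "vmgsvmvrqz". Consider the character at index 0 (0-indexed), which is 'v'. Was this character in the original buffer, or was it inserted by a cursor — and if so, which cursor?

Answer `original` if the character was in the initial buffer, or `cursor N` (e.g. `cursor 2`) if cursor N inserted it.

Answer: cursor 1

Derivation:
After op 1 (insert('m')): buffer="mgsmvrqz" (len 8), cursors c1@1 c2@4, authorship 1..2....
After op 2 (move_left): buffer="mgsmvrqz" (len 8), cursors c1@0 c2@3, authorship 1..2....
After op 3 (insert('v')): buffer="vmgsvmvrqz" (len 10), cursors c1@1 c2@5, authorship 11..22....
After op 4 (add_cursor(8)): buffer="vmgsvmvrqz" (len 10), cursors c1@1 c2@5 c3@8, authorship 11..22....
Authorship (.=original, N=cursor N): 1 1 . . 2 2 . . . .
Index 0: author = 1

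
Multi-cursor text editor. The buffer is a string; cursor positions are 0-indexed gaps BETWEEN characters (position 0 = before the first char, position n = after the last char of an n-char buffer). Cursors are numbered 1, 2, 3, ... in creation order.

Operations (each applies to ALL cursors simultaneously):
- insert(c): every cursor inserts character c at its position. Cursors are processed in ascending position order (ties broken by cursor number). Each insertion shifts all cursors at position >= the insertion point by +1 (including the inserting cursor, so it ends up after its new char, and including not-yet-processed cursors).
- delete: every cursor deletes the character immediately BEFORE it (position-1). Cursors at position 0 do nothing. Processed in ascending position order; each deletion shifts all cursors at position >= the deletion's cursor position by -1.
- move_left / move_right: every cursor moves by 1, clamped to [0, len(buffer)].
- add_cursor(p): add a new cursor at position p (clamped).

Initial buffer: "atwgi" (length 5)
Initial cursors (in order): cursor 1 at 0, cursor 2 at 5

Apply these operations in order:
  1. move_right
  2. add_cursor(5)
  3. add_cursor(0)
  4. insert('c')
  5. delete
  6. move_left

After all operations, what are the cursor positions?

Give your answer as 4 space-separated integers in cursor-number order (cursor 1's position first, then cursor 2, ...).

After op 1 (move_right): buffer="atwgi" (len 5), cursors c1@1 c2@5, authorship .....
After op 2 (add_cursor(5)): buffer="atwgi" (len 5), cursors c1@1 c2@5 c3@5, authorship .....
After op 3 (add_cursor(0)): buffer="atwgi" (len 5), cursors c4@0 c1@1 c2@5 c3@5, authorship .....
After op 4 (insert('c')): buffer="cactwgicc" (len 9), cursors c4@1 c1@3 c2@9 c3@9, authorship 4.1....23
After op 5 (delete): buffer="atwgi" (len 5), cursors c4@0 c1@1 c2@5 c3@5, authorship .....
After op 6 (move_left): buffer="atwgi" (len 5), cursors c1@0 c4@0 c2@4 c3@4, authorship .....

Answer: 0 4 4 0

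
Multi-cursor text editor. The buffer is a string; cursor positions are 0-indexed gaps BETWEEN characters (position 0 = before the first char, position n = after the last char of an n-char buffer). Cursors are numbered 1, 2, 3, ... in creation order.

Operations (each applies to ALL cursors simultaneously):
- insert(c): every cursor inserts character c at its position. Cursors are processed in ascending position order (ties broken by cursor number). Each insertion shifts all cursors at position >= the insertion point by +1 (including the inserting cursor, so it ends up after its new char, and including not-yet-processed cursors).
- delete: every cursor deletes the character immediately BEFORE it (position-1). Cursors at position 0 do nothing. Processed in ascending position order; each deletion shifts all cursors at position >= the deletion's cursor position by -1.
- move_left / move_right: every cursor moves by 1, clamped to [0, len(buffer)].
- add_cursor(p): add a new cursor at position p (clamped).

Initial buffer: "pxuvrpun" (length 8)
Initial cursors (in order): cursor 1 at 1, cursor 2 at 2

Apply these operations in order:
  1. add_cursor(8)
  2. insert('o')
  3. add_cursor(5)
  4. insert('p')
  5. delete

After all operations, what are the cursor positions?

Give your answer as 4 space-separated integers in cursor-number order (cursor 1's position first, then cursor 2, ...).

After op 1 (add_cursor(8)): buffer="pxuvrpun" (len 8), cursors c1@1 c2@2 c3@8, authorship ........
After op 2 (insert('o')): buffer="poxouvrpuno" (len 11), cursors c1@2 c2@4 c3@11, authorship .1.2......3
After op 3 (add_cursor(5)): buffer="poxouvrpuno" (len 11), cursors c1@2 c2@4 c4@5 c3@11, authorship .1.2......3
After op 4 (insert('p')): buffer="popxopupvrpunop" (len 15), cursors c1@3 c2@6 c4@8 c3@15, authorship .11.22.4.....33
After op 5 (delete): buffer="poxouvrpuno" (len 11), cursors c1@2 c2@4 c4@5 c3@11, authorship .1.2......3

Answer: 2 4 11 5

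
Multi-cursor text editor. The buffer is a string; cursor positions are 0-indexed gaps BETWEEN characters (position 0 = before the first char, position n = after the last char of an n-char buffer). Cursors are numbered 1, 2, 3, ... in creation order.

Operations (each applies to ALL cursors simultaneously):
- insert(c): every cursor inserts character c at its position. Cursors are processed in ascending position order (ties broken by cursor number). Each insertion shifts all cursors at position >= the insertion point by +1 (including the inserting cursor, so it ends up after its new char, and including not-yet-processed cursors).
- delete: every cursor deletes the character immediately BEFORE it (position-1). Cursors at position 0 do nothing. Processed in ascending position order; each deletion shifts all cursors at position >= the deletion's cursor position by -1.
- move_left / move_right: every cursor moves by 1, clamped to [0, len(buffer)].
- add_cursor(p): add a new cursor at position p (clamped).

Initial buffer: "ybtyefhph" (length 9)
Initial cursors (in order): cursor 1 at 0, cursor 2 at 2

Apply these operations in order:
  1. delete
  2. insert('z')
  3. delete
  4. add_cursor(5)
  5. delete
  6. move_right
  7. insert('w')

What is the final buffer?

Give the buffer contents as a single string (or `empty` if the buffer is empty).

Answer: twwyehwph

Derivation:
After op 1 (delete): buffer="ytyefhph" (len 8), cursors c1@0 c2@1, authorship ........
After op 2 (insert('z')): buffer="zyztyefhph" (len 10), cursors c1@1 c2@3, authorship 1.2.......
After op 3 (delete): buffer="ytyefhph" (len 8), cursors c1@0 c2@1, authorship ........
After op 4 (add_cursor(5)): buffer="ytyefhph" (len 8), cursors c1@0 c2@1 c3@5, authorship ........
After op 5 (delete): buffer="tyehph" (len 6), cursors c1@0 c2@0 c3@3, authorship ......
After op 6 (move_right): buffer="tyehph" (len 6), cursors c1@1 c2@1 c3@4, authorship ......
After op 7 (insert('w')): buffer="twwyehwph" (len 9), cursors c1@3 c2@3 c3@7, authorship .12...3..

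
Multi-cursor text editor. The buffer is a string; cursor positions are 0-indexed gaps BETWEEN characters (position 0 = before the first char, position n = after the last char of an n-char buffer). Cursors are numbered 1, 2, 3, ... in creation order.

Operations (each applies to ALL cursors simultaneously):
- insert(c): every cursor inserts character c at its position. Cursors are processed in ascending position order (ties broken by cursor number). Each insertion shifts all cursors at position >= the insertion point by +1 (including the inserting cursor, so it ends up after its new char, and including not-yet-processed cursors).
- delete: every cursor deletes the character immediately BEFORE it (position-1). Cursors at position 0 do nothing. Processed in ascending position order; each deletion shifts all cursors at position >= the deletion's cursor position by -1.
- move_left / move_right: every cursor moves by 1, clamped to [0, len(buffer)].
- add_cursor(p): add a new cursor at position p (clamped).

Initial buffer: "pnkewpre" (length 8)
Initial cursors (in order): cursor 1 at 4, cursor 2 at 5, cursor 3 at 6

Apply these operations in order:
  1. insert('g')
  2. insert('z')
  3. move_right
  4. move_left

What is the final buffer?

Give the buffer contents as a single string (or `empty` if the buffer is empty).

Answer: pnkegzwgzpgzre

Derivation:
After op 1 (insert('g')): buffer="pnkegwgpgre" (len 11), cursors c1@5 c2@7 c3@9, authorship ....1.2.3..
After op 2 (insert('z')): buffer="pnkegzwgzpgzre" (len 14), cursors c1@6 c2@9 c3@12, authorship ....11.22.33..
After op 3 (move_right): buffer="pnkegzwgzpgzre" (len 14), cursors c1@7 c2@10 c3@13, authorship ....11.22.33..
After op 4 (move_left): buffer="pnkegzwgzpgzre" (len 14), cursors c1@6 c2@9 c3@12, authorship ....11.22.33..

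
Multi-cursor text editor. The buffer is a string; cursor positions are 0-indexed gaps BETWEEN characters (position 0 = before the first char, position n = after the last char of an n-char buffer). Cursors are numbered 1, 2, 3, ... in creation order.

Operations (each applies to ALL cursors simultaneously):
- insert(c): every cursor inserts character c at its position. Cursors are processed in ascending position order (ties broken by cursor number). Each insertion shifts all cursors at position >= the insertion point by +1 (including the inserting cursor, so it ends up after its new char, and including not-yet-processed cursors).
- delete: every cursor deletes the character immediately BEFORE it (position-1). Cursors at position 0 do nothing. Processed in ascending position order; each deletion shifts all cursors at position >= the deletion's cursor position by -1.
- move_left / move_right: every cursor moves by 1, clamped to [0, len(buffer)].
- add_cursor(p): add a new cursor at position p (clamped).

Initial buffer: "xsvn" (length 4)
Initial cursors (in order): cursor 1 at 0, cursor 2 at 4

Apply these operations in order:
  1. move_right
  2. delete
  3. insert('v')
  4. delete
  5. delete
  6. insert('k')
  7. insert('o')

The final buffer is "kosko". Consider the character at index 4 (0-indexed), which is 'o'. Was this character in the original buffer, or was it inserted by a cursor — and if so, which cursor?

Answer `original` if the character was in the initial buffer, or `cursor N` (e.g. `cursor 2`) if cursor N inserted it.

Answer: cursor 2

Derivation:
After op 1 (move_right): buffer="xsvn" (len 4), cursors c1@1 c2@4, authorship ....
After op 2 (delete): buffer="sv" (len 2), cursors c1@0 c2@2, authorship ..
After op 3 (insert('v')): buffer="vsvv" (len 4), cursors c1@1 c2@4, authorship 1..2
After op 4 (delete): buffer="sv" (len 2), cursors c1@0 c2@2, authorship ..
After op 5 (delete): buffer="s" (len 1), cursors c1@0 c2@1, authorship .
After op 6 (insert('k')): buffer="ksk" (len 3), cursors c1@1 c2@3, authorship 1.2
After op 7 (insert('o')): buffer="kosko" (len 5), cursors c1@2 c2@5, authorship 11.22
Authorship (.=original, N=cursor N): 1 1 . 2 2
Index 4: author = 2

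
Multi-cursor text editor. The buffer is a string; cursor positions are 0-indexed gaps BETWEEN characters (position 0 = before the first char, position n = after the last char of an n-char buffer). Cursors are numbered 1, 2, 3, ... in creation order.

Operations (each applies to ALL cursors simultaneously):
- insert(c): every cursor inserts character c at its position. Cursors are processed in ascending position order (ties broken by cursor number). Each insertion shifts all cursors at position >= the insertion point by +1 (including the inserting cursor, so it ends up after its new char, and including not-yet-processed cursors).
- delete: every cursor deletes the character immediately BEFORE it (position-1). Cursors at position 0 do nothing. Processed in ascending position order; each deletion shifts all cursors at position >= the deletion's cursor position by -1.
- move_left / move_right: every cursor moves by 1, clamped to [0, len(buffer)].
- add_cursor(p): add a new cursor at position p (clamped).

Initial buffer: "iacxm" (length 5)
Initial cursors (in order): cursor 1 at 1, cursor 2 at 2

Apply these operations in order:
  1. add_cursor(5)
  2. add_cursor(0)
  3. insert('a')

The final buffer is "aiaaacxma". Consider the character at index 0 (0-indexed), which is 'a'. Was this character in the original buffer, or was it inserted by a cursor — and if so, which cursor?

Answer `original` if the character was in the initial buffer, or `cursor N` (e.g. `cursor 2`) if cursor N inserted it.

Answer: cursor 4

Derivation:
After op 1 (add_cursor(5)): buffer="iacxm" (len 5), cursors c1@1 c2@2 c3@5, authorship .....
After op 2 (add_cursor(0)): buffer="iacxm" (len 5), cursors c4@0 c1@1 c2@2 c3@5, authorship .....
After op 3 (insert('a')): buffer="aiaaacxma" (len 9), cursors c4@1 c1@3 c2@5 c3@9, authorship 4.1.2...3
Authorship (.=original, N=cursor N): 4 . 1 . 2 . . . 3
Index 0: author = 4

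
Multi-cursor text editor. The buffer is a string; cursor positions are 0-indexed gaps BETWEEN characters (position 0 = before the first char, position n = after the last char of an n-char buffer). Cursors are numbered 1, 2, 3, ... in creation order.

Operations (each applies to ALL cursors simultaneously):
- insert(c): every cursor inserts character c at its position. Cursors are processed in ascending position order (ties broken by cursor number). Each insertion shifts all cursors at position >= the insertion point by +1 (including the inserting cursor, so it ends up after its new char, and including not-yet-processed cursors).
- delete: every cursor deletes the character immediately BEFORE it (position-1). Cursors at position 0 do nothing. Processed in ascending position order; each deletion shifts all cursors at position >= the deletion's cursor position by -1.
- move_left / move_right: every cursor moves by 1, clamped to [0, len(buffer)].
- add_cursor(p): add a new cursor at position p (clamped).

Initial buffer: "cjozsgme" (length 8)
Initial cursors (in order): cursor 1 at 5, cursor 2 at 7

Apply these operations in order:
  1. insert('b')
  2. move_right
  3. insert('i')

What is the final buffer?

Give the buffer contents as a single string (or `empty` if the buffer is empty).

After op 1 (insert('b')): buffer="cjozsbgmbe" (len 10), cursors c1@6 c2@9, authorship .....1..2.
After op 2 (move_right): buffer="cjozsbgmbe" (len 10), cursors c1@7 c2@10, authorship .....1..2.
After op 3 (insert('i')): buffer="cjozsbgimbei" (len 12), cursors c1@8 c2@12, authorship .....1.1.2.2

Answer: cjozsbgimbei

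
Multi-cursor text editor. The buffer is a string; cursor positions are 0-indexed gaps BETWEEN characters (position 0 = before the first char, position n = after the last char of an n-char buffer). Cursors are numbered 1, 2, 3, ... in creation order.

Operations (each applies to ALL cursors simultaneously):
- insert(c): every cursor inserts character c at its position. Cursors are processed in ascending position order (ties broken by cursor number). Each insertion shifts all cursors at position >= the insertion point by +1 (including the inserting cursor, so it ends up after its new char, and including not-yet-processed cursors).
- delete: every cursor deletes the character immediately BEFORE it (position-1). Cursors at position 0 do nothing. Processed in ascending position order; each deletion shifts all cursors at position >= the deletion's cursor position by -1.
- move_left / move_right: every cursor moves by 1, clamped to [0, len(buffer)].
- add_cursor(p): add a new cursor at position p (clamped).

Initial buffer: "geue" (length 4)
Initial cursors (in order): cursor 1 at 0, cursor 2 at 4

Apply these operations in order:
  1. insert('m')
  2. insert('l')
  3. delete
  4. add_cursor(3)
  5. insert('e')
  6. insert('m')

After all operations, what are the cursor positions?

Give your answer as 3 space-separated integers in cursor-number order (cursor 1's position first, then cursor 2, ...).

Answer: 3 12 7

Derivation:
After op 1 (insert('m')): buffer="mgeuem" (len 6), cursors c1@1 c2@6, authorship 1....2
After op 2 (insert('l')): buffer="mlgeueml" (len 8), cursors c1@2 c2@8, authorship 11....22
After op 3 (delete): buffer="mgeuem" (len 6), cursors c1@1 c2@6, authorship 1....2
After op 4 (add_cursor(3)): buffer="mgeuem" (len 6), cursors c1@1 c3@3 c2@6, authorship 1....2
After op 5 (insert('e')): buffer="megeeueme" (len 9), cursors c1@2 c3@5 c2@9, authorship 11..3..22
After op 6 (insert('m')): buffer="memgeemuemem" (len 12), cursors c1@3 c3@7 c2@12, authorship 111..33..222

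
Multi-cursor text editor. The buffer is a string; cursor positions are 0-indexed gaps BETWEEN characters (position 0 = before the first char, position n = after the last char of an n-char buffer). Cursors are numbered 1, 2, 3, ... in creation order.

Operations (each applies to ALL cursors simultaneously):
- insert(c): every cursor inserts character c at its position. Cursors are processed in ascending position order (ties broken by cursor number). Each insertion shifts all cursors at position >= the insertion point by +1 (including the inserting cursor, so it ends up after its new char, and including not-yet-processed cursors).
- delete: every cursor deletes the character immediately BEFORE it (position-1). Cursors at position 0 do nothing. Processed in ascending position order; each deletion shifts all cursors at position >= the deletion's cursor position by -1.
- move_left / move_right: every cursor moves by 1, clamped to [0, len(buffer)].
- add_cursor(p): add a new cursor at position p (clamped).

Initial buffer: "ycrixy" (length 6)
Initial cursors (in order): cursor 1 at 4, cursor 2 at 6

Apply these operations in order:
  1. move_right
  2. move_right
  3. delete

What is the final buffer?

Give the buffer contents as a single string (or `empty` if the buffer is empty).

After op 1 (move_right): buffer="ycrixy" (len 6), cursors c1@5 c2@6, authorship ......
After op 2 (move_right): buffer="ycrixy" (len 6), cursors c1@6 c2@6, authorship ......
After op 3 (delete): buffer="ycri" (len 4), cursors c1@4 c2@4, authorship ....

Answer: ycri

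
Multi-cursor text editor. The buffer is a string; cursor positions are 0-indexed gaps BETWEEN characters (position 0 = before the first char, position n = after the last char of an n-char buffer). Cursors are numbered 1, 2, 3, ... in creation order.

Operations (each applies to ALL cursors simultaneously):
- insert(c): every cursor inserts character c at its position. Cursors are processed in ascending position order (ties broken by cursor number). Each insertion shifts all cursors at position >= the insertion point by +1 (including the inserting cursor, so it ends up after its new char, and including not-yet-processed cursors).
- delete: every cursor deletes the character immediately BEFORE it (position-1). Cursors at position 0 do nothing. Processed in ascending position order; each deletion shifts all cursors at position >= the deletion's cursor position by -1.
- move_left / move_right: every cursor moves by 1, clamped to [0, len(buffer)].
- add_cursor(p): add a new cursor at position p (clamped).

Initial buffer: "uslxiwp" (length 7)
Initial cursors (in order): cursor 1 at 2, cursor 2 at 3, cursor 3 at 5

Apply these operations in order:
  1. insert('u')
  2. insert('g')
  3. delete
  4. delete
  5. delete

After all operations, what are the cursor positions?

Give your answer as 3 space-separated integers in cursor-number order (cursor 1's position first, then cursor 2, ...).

After op 1 (insert('u')): buffer="usuluxiuwp" (len 10), cursors c1@3 c2@5 c3@8, authorship ..1.2..3..
After op 2 (insert('g')): buffer="usuglugxiugwp" (len 13), cursors c1@4 c2@7 c3@11, authorship ..11.22..33..
After op 3 (delete): buffer="usuluxiuwp" (len 10), cursors c1@3 c2@5 c3@8, authorship ..1.2..3..
After op 4 (delete): buffer="uslxiwp" (len 7), cursors c1@2 c2@3 c3@5, authorship .......
After op 5 (delete): buffer="uxwp" (len 4), cursors c1@1 c2@1 c3@2, authorship ....

Answer: 1 1 2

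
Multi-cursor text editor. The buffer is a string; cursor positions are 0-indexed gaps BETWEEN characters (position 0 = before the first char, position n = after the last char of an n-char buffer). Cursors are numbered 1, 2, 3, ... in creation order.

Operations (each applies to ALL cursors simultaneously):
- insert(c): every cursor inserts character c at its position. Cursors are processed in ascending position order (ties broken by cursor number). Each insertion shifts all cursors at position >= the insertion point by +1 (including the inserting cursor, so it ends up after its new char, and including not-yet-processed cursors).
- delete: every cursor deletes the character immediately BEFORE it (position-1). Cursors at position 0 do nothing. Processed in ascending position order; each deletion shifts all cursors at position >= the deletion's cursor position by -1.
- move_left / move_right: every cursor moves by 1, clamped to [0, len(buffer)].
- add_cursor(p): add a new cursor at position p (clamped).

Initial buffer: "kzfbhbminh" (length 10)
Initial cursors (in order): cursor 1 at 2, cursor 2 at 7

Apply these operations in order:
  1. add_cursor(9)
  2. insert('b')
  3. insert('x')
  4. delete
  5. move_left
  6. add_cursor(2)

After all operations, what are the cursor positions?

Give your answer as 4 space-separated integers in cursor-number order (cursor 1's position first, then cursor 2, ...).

After op 1 (add_cursor(9)): buffer="kzfbhbminh" (len 10), cursors c1@2 c2@7 c3@9, authorship ..........
After op 2 (insert('b')): buffer="kzbfbhbmbinbh" (len 13), cursors c1@3 c2@9 c3@12, authorship ..1.....2..3.
After op 3 (insert('x')): buffer="kzbxfbhbmbxinbxh" (len 16), cursors c1@4 c2@11 c3@15, authorship ..11.....22..33.
After op 4 (delete): buffer="kzbfbhbmbinbh" (len 13), cursors c1@3 c2@9 c3@12, authorship ..1.....2..3.
After op 5 (move_left): buffer="kzbfbhbmbinbh" (len 13), cursors c1@2 c2@8 c3@11, authorship ..1.....2..3.
After op 6 (add_cursor(2)): buffer="kzbfbhbmbinbh" (len 13), cursors c1@2 c4@2 c2@8 c3@11, authorship ..1.....2..3.

Answer: 2 8 11 2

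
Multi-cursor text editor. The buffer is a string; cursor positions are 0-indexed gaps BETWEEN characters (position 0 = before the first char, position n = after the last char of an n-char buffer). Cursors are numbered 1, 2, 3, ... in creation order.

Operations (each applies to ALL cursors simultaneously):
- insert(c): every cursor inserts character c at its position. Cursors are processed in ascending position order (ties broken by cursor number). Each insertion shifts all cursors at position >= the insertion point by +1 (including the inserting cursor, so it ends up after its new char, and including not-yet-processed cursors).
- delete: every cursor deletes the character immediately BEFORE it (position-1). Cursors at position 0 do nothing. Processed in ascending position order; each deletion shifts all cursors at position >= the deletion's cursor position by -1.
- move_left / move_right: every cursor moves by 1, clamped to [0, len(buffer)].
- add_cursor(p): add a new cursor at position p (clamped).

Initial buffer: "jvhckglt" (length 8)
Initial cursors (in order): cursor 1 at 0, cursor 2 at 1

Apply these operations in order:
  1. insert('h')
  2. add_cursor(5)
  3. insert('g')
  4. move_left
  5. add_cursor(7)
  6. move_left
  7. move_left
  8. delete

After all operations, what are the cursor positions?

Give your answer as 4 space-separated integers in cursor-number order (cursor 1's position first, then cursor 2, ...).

After op 1 (insert('h')): buffer="hjhvhckglt" (len 10), cursors c1@1 c2@3, authorship 1.2.......
After op 2 (add_cursor(5)): buffer="hjhvhckglt" (len 10), cursors c1@1 c2@3 c3@5, authorship 1.2.......
After op 3 (insert('g')): buffer="hgjhgvhgckglt" (len 13), cursors c1@2 c2@5 c3@8, authorship 11.22..3.....
After op 4 (move_left): buffer="hgjhgvhgckglt" (len 13), cursors c1@1 c2@4 c3@7, authorship 11.22..3.....
After op 5 (add_cursor(7)): buffer="hgjhgvhgckglt" (len 13), cursors c1@1 c2@4 c3@7 c4@7, authorship 11.22..3.....
After op 6 (move_left): buffer="hgjhgvhgckglt" (len 13), cursors c1@0 c2@3 c3@6 c4@6, authorship 11.22..3.....
After op 7 (move_left): buffer="hgjhgvhgckglt" (len 13), cursors c1@0 c2@2 c3@5 c4@5, authorship 11.22..3.....
After op 8 (delete): buffer="hjvhgckglt" (len 10), cursors c1@0 c2@1 c3@2 c4@2, authorship 1...3.....

Answer: 0 1 2 2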